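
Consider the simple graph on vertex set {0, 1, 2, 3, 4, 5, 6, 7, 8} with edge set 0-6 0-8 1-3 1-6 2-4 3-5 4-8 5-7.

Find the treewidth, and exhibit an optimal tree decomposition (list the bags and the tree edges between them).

Each bag holds 2 vertices, so the decomposition has width 1, which upper-bounds the treewidth. Since G has at least one edge (e.g. 7–5), it is not an edgeless graph, so tw(G) ≥ 1. Combining the bounds, tw(G) = 1.

Treewidth 1.
Bags: B1 = {5, 7}  B2 = {3, 5}  B3 = {1, 3}  B4 = {1, 6}  B5 = {0, 6}  B6 = {0, 8}  B7 = {4, 8}  B8 = {2, 4}
Tree: B1–B2, B2–B3, B3–B4, B4–B5, B5–B6, B6–B7, B7–B8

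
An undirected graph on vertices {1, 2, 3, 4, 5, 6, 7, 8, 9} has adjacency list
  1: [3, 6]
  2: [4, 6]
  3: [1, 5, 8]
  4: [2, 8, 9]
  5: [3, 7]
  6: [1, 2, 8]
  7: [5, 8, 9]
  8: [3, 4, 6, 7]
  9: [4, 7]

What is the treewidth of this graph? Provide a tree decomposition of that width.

The largest bag has 4 vertices, giving width 3; this decomposition certifies tw(G) ≤ 3. For the lower bound: the 4 vertex sets {5,7,9}, {3}, {8}, {1,2,4,6} are disjoint, each induces a connected subgraph, and every pair is joined by at least one edge of G. Contracting each set to a single vertex therefore yields K_{4} as a minor, and since treewidth is minor-monotone, tw(G) ≥ tw(K_{4}) = 3. Therefore the treewidth is 3.

Treewidth 3.
One optimal decomposition is:
Bags: B1 = {3, 5, 7, 9}  B2 = {3, 7, 8, 9}  B3 = {3, 4, 8, 9}  B4 = {1, 3, 4, 8}  B5 = {1, 4, 6, 8}  B6 = {1, 2, 4, 6}
Tree: B1–B2, B2–B3, B3–B4, B4–B5, B5–B6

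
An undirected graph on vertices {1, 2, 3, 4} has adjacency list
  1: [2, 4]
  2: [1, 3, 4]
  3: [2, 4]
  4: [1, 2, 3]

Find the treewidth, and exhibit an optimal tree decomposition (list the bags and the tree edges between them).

Treewidth 2.
One such decomposition:
Bags: B1 = {2, 3, 4}  B2 = {1, 2, 4}
Tree: B1–B2

The largest bag has 3 vertices, giving width 2; this decomposition certifies tw(G) ≤ 2. Conversely, {1, 2, 4} is a clique of size 3, and the vertices of any clique must share a bag in every tree decomposition; so some bag has ≥ 3 vertices and tw(G) ≥ 2. Combining the bounds, tw(G) = 2.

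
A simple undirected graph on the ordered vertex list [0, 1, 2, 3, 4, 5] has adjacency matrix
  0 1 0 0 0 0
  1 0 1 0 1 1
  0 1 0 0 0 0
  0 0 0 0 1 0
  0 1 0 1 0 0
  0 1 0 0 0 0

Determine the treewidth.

1

A width-1 tree decomposition is:
Bags: B1 = {1, 4}  B2 = {3, 4}  B3 = {1, 2}  B4 = {0, 1}  B5 = {1, 5}
Tree: B1–B2, B1–B3, B1–B4, B1–B5
Every bag has size at most 2, so the width is 2 − 1 = 1 and tw(G) ≤ 1. Since G has at least one edge (e.g. 4–1), it is not an edgeless graph, so tw(G) ≥ 1. The upper and lower bounds meet at 1, so that is the treewidth.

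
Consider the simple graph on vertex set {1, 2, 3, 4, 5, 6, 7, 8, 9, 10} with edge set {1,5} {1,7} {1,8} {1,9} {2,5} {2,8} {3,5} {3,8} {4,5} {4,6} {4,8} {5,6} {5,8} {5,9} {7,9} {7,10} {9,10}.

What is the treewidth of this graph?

2

A width-2 tree decomposition is:
Bags: B1 = {4, 5, 8}  B2 = {4, 5, 6}  B3 = {1, 5, 8}  B4 = {1, 5, 9}  B5 = {1, 7, 9}  B6 = {2, 5, 8}  B7 = {7, 9, 10}  B8 = {3, 5, 8}
Tree: B1–B2, B1–B3, B3–B4, B4–B5, B3–B6, B5–B7, B6–B8
The largest bag has 3 vertices, giving width 2; this decomposition certifies tw(G) ≤ 2. On the other hand G contains the 3-clique {7, 9, 10}. A clique must lie in a single bag of any decomposition, so no decomposition can have width below 2. The upper and lower bounds meet at 2, so that is the treewidth.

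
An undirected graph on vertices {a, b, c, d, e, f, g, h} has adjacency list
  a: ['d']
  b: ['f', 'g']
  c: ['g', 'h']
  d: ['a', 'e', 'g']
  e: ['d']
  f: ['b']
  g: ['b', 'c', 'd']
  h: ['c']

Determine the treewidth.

1

A width-1 tree decomposition is:
Bags: B1 = {c, g}  B2 = {b, g}  B3 = {d, g}  B4 = {d, e}  B5 = {a, d}  B6 = {b, f}  B7 = {c, h}
Tree: B1–B2, B2–B3, B3–B4, B4–B5, B2–B6, B1–B7
The largest bag has 2 vertices, giving width 1; this decomposition certifies tw(G) ≤ 1. Any graph with an edge has treewidth ≥ 1, and G has the edge c–g. The upper and lower bounds meet at 1, so that is the treewidth.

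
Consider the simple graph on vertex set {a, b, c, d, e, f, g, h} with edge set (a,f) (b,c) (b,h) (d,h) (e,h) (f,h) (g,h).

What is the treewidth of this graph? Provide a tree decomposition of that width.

Each bag holds 2 vertices, so the decomposition has width 1, which upper-bounds the treewidth. Since G has at least one edge (e.g. d–h), it is not an edgeless graph, so tw(G) ≥ 1. Therefore the treewidth is 1.

Treewidth 1.
One optimal decomposition is:
Bags: B1 = {d, h}  B2 = {f, h}  B3 = {g, h}  B4 = {b, h}  B5 = {b, c}  B6 = {a, f}  B7 = {e, h}
Tree: B1–B2, B2–B3, B3–B4, B4–B5, B2–B6, B1–B7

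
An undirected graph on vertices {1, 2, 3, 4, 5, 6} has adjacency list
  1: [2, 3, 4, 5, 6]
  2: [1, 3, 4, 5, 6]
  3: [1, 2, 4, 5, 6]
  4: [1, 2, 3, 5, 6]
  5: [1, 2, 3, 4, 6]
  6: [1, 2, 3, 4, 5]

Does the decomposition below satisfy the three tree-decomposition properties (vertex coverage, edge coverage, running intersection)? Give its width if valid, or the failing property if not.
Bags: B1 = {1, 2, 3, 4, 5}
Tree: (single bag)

A tree decomposition must satisfy three properties: every vertex lies in some bag; for every edge, both endpoints lie together in some bag; and for every vertex, the bags containing it form a connected subtree. Here vertex 6 appears in no bag, so the decomposition is invalid.

No — vertex 6 appears in no bag.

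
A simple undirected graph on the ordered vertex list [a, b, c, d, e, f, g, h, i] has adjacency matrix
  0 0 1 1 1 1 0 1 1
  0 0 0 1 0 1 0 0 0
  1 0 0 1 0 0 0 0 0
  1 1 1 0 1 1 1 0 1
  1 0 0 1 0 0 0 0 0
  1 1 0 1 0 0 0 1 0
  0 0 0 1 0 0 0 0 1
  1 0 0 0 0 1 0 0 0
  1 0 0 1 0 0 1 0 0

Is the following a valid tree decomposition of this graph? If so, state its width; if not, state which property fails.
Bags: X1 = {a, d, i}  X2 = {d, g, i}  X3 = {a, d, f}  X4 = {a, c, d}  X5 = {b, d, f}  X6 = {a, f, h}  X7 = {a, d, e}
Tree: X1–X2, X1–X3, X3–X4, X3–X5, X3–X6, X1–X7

Checking the three conditions: (i) the bags cover all of {a, b, c, d, e, f, g, h, i}; (ii) for each edge, some bag contains both endpoints; (iii) the bags containing any fixed vertex form a subtree. All hold, so the decomposition is valid with width 3 − 1 = 2.

Yes; width 2.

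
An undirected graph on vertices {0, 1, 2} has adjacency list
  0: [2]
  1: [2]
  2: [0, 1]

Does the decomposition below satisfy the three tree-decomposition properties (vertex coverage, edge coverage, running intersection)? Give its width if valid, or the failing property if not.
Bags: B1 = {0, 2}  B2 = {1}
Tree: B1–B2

A tree decomposition must satisfy three properties: every vertex lies in some bag; for every edge, both endpoints lie together in some bag; and for every vertex, the bags containing it form a connected subtree. Here edge (2,1) lies in no bag, so the decomposition is invalid.

No — edge (2,1) lies in no bag.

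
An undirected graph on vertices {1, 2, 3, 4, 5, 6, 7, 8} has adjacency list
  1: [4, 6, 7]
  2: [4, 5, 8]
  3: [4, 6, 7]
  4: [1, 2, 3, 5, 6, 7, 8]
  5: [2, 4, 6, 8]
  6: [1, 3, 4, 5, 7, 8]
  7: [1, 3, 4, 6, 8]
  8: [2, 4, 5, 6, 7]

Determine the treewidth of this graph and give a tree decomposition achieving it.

Treewidth 3.
One such decomposition:
Bags: B1 = {3, 4, 6, 7}  B2 = {4, 6, 7, 8}  B3 = {4, 5, 6, 8}  B4 = {2, 4, 5, 8}  B5 = {1, 4, 6, 7}
Tree: B1–B2, B2–B3, B3–B4, B2–B5

Each bag holds 4 vertices, so the decomposition has width 3, which upper-bounds the treewidth. For the lower bound, the 4 vertices {2, 4, 5, 8} are pairwise adjacent, and any tree decomposition puts a clique entirely inside one bag — forcing width ≥ 3. Hence tw(G) = 3 exactly.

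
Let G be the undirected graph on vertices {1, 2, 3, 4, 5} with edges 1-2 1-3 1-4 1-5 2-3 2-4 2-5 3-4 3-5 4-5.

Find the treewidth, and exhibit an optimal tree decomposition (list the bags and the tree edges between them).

A single bag containing all 5 vertices is trivially a valid decomposition of width 4. For the lower bound, the 5 vertices {1, 2, 3, 4, 5} are pairwise adjacent, and any tree decomposition puts a clique entirely inside one bag — forcing width ≥ 4. Combining the bounds, tw(G) = 4.

Treewidth 4.
Bags: B1 = {1, 2, 3, 4, 5}
Tree: (single bag)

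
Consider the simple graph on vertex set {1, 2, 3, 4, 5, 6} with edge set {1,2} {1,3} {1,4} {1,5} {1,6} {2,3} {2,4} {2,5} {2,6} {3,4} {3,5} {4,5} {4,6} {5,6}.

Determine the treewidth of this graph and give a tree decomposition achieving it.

Treewidth 4.
One such decomposition:
Bags: B1 = {1, 2, 4, 5, 6}  B2 = {1, 2, 3, 4, 5}
Tree: B1–B2

Every bag has size at most 5, so the width is 5 − 1 = 4 and tw(G) ≤ 4. On the other hand G contains the 5-clique {1, 2, 3, 4, 5}. A clique must lie in a single bag of any decomposition, so no decomposition can have width below 4. The upper and lower bounds meet at 4, so that is the treewidth.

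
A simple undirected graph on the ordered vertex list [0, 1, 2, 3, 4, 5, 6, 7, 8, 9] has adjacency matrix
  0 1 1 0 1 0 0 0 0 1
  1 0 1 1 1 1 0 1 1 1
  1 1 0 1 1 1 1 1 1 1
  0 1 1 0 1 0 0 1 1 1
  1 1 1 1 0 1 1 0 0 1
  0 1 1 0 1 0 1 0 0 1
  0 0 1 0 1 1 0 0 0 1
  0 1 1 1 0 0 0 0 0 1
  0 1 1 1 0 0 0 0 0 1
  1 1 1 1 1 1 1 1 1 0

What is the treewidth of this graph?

4

A width-4 tree decomposition is:
Bags: B1 = {1, 2, 4, 5, 9}  B2 = {1, 2, 3, 4, 9}  B3 = {1, 2, 3, 7, 9}  B4 = {2, 4, 5, 6, 9}  B5 = {1, 2, 3, 8, 9}  B6 = {0, 1, 2, 4, 9}
Tree: B1–B2, B2–B3, B1–B4, B3–B5, B1–B6
Every bag has size at most 5, so the width is 5 − 1 = 4 and tw(G) ≤ 4. Conversely, {0, 1, 2, 4, 9} is a clique of size 5, and the vertices of any clique must share a bag in every tree decomposition; so some bag has ≥ 5 vertices and tw(G) ≥ 4. Therefore the treewidth is 4.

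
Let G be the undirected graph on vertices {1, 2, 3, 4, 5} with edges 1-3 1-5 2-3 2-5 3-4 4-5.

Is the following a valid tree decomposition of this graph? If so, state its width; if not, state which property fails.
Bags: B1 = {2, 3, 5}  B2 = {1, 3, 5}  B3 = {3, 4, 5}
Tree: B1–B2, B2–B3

Yes; width 2.

Checking the three conditions: (i) the bags cover all of {1, 2, 3, 4, 5}; (ii) for each edge, some bag contains both endpoints; (iii) the bags containing any fixed vertex form a subtree. All hold, so the decomposition is valid with width 3 − 1 = 2.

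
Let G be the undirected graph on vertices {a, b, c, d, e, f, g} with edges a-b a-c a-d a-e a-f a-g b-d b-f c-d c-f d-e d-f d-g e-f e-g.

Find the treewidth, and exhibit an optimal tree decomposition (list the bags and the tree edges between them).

The largest bag has 4 vertices, giving width 3; this decomposition certifies tw(G) ≤ 3. On the other hand G contains the 4-clique {a, d, e, g}. A clique must lie in a single bag of any decomposition, so no decomposition can have width below 3. Hence tw(G) = 3 exactly.

Treewidth 3.
Bags: B1 = {a, d, e, f}  B2 = {a, c, d, f}  B3 = {a, b, d, f}  B4 = {a, d, e, g}
Tree: B1–B2, B1–B3, B1–B4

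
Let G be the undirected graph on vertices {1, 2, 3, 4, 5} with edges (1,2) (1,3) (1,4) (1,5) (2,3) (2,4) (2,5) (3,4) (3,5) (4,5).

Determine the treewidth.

4

A width-4 tree decomposition is:
Bags: B1 = {1, 2, 3, 4, 5}
Tree: (single bag)
A single bag containing all 5 vertices is trivially a valid decomposition of width 4. On the other hand G contains the 5-clique {1, 2, 3, 4, 5}. A clique must lie in a single bag of any decomposition, so no decomposition can have width below 4. Therefore the treewidth is 4.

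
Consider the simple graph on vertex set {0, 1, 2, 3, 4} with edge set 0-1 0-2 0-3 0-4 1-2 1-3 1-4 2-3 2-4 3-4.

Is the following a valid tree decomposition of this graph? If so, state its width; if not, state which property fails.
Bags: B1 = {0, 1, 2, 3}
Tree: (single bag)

A tree decomposition must satisfy three properties: every vertex lies in some bag; for every edge, both endpoints lie together in some bag; and for every vertex, the bags containing it form a connected subtree. Here vertex 4 appears in no bag, so the decomposition is invalid.

No — vertex 4 appears in no bag.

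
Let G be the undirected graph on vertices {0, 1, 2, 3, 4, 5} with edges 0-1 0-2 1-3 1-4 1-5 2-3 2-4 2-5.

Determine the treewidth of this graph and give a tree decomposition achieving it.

Each bag holds 3 vertices, so the decomposition has width 2, which upper-bounds the treewidth. Since 2–4–1–5–2 is a cycle in G, G is not acyclic. Forests are exactly the graphs of treewidth ≤ 1, so tw(G) ≥ 2. The upper and lower bounds meet at 2, so that is the treewidth.

Treewidth 2.
One such decomposition:
Bags: B1 = {1, 2, 4}  B2 = {1, 2, 5}  B3 = {1, 2, 3}  B4 = {0, 1, 2}
Tree: B1–B2, B2–B3, B3–B4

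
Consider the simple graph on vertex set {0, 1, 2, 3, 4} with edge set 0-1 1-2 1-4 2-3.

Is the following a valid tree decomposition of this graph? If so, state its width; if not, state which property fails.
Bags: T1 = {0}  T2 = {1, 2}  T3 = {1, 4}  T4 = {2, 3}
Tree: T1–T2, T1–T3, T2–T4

A tree decomposition must satisfy three properties: every vertex lies in some bag; for every edge, both endpoints lie together in some bag; and for every vertex, the bags containing it form a connected subtree. Here edge (1,0) lies in no bag, so the decomposition is invalid.

No — edge (1,0) lies in no bag.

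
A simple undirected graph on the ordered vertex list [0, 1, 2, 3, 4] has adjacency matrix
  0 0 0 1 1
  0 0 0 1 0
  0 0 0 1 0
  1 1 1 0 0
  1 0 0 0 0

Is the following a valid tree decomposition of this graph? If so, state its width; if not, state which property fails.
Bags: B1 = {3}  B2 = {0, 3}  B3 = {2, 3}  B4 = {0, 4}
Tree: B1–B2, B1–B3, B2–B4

No — vertex 1 appears in no bag.

A tree decomposition must satisfy three properties: every vertex lies in some bag; for every edge, both endpoints lie together in some bag; and for every vertex, the bags containing it form a connected subtree. Here vertex 1 appears in no bag, so the decomposition is invalid.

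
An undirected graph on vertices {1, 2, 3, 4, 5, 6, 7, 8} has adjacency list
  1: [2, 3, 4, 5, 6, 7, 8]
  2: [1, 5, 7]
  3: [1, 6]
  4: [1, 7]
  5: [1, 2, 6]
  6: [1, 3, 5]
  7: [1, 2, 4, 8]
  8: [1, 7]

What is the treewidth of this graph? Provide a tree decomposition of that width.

Every bag has size at most 3, so the width is 3 − 1 = 2 and tw(G) ≤ 2. Conversely, {1, 3, 6} is a clique of size 3, and the vertices of any clique must share a bag in every tree decomposition; so some bag has ≥ 3 vertices and tw(G) ≥ 2. Hence tw(G) = 2 exactly.

Treewidth 2.
One such decomposition:
Bags: B1 = {1, 2, 5}  B2 = {1, 5, 6}  B3 = {1, 2, 7}  B4 = {1, 4, 7}  B5 = {1, 7, 8}  B6 = {1, 3, 6}
Tree: B1–B2, B1–B3, B3–B4, B4–B5, B2–B6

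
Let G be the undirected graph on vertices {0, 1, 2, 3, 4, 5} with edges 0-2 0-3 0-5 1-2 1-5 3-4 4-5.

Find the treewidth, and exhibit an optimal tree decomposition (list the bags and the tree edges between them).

Each bag holds 3 vertices, so the decomposition has width 2, which upper-bounds the treewidth. For the lower bound, G contains the cycle 2–1–5–0–2, so G is not a forest; only forests have treewidth ≤ 1, hence tw(G) ≥ 2. Hence tw(G) = 2 exactly.

Treewidth 2.
One optimal decomposition is:
Bags: B1 = {0, 1, 2}  B2 = {0, 1, 5}  B3 = {0, 3, 5}  B4 = {3, 4, 5}
Tree: B1–B2, B2–B3, B3–B4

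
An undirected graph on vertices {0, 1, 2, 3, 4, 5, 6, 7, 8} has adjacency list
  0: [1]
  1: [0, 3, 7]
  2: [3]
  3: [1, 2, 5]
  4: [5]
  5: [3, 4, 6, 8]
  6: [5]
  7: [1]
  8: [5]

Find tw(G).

A width-1 tree decomposition is:
Bags: B1 = {3, 5}  B2 = {5, 8}  B3 = {1, 3}  B4 = {5, 6}  B5 = {4, 5}  B6 = {2, 3}  B7 = {0, 1}  B8 = {1, 7}
Tree: B1–B2, B1–B3, B1–B4, B4–B5, B1–B6, B3–B7, B3–B8
Every bag has size at most 2, so the width is 2 − 1 = 1 and tw(G) ≤ 1. Any graph with an edge has treewidth ≥ 1, and G has the edge 5–3. Therefore the treewidth is 1.

1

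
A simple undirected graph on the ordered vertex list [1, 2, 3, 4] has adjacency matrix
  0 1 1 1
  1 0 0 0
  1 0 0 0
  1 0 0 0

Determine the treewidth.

1

A width-1 tree decomposition is:
Bags: B1 = {1, 2}  B2 = {1, 3}  B3 = {1, 4}
Tree: B1–B2, B1–B3
The largest bag has 2 vertices, giving width 1; this decomposition certifies tw(G) ≤ 1. Any graph with an edge has treewidth ≥ 1, and G has the edge 1–2. Hence tw(G) = 1 exactly.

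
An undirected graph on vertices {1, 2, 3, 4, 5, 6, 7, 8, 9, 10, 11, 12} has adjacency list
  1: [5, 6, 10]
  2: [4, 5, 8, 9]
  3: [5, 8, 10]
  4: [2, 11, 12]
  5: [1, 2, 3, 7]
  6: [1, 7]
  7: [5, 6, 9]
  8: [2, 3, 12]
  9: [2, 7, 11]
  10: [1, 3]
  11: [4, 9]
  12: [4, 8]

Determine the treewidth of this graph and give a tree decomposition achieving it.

Treewidth 3.
One such decomposition:
Bags: B1 = {1, 3, 6, 10}  B2 = {1, 3, 5, 6}  B3 = {3, 5, 6, 7}  B4 = {3, 5, 7, 8}  B5 = {2, 5, 7, 8}  B6 = {2, 7, 8, 9}  B7 = {2, 8, 9, 12}  B8 = {2, 4, 9, 12}  B9 = {4, 9, 11, 12}
Tree: B1–B2, B2–B3, B3–B4, B4–B5, B5–B6, B6–B7, B7–B8, B8–B9

Every bag has size at most 4, so the width is 4 − 1 = 3 and tw(G) ≤ 3. For the lower bound: the 4 vertex sets {1,6,10}, {3}, {5}, {2,7,8,9} are disjoint, each induces a connected subgraph, and every pair is joined by at least one edge of G. Contracting each set to a single vertex therefore yields K_{4} as a minor, and since treewidth is minor-monotone, tw(G) ≥ tw(K_{4}) = 3. The upper and lower bounds meet at 3, so that is the treewidth.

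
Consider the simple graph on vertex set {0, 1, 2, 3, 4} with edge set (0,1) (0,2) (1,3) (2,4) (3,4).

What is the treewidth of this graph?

2

A width-2 tree decomposition is:
Bags: B1 = {0, 1, 2}  B2 = {1, 2, 3}  B3 = {2, 3, 4}
Tree: B1–B2, B2–B3
Every bag has size at most 3, so the width is 3 − 1 = 2 and tw(G) ≤ 2. The edges 2–0–1–3–4–2 form a cycle, so G is not a tree and its treewidth is at least 2. Combining the bounds, tw(G) = 2.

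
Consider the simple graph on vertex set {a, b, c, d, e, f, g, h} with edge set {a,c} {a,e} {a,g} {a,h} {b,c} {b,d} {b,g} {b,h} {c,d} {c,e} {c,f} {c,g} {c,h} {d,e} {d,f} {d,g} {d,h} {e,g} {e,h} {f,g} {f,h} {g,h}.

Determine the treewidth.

A width-4 tree decomposition is:
Bags: B1 = {b, c, d, g, h}  B2 = {c, d, e, g, h}  B3 = {c, d, f, g, h}  B4 = {a, c, e, g, h}
Tree: B1–B2, B2–B3, B2–B4
Every bag has size at most 5, so the width is 5 − 1 = 4 and tw(G) ≤ 4. On the other hand G contains the 5-clique {c, d, e, g, h}. A clique must lie in a single bag of any decomposition, so no decomposition can have width below 4. Therefore the treewidth is 4.

4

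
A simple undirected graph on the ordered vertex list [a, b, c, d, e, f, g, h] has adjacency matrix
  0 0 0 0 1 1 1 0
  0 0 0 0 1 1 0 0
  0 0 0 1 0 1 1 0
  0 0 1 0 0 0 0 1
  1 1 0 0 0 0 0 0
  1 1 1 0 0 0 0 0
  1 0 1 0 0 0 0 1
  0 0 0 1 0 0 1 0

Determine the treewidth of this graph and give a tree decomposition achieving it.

Treewidth 2.
One optimal decomposition is:
Bags: B1 = {d, g, h}  B2 = {c, d, g}  B3 = {a, c, g}  B4 = {a, c, f}  B5 = {a, e, f}  B6 = {b, e, f}
Tree: B1–B2, B2–B3, B3–B4, B4–B5, B5–B6

The largest bag has 3 vertices, giving width 2; this decomposition certifies tw(G) ≤ 2. For the lower bound, G contains the cycle h–d–c–g–h, so G is not a forest; only forests have treewidth ≤ 1, hence tw(G) ≥ 2. Combining the bounds, tw(G) = 2.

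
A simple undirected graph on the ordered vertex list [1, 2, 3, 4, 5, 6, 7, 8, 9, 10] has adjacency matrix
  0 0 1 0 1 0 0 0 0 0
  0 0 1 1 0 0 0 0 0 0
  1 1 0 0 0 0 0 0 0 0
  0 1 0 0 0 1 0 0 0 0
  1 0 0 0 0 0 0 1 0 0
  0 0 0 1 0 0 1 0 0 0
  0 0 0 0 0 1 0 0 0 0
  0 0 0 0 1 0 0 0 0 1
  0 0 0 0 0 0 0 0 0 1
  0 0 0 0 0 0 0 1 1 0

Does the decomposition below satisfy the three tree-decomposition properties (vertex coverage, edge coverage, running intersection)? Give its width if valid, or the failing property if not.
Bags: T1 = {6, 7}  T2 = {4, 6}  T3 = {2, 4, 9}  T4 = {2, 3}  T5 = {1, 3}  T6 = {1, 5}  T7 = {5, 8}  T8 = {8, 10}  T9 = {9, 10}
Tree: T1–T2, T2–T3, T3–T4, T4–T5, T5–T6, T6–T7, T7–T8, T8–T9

A tree decomposition must satisfy three properties: every vertex lies in some bag; for every edge, both endpoints lie together in some bag; and for every vertex, the bags containing it form a connected subtree. Here bags containing vertex 9 are not connected in the tree, so the decomposition is invalid.

No — bags containing vertex 9 are not connected in the tree.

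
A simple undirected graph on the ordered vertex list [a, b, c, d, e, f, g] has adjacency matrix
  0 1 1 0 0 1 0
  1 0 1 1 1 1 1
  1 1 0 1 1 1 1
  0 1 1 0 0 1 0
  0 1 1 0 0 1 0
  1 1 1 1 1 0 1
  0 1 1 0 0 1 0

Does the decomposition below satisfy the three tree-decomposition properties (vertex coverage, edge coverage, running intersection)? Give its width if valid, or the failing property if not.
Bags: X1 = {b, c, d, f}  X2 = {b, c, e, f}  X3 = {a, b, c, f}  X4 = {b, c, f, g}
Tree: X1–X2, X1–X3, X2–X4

Checking the three conditions: (i) the bags cover all of {a, b, c, d, e, f, g}; (ii) for each edge, some bag contains both endpoints; (iii) the bags containing any fixed vertex form a subtree. All hold, so the decomposition is valid with width 4 − 1 = 3.

Yes; width 3.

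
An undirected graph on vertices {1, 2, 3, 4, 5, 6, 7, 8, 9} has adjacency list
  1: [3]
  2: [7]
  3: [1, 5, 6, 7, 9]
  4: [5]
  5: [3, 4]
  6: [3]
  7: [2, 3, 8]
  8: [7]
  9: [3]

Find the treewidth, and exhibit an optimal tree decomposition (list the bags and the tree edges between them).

The largest bag has 2 vertices, giving width 1; this decomposition certifies tw(G) ≤ 1. Any graph with an edge has treewidth ≥ 1, and G has the edge 7–3. The upper and lower bounds meet at 1, so that is the treewidth.

Treewidth 1.
Bags: B1 = {3, 7}  B2 = {3, 5}  B3 = {7, 8}  B4 = {3, 9}  B5 = {1, 3}  B6 = {4, 5}  B7 = {3, 6}  B8 = {2, 7}
Tree: B1–B2, B1–B3, B1–B4, B4–B5, B2–B6, B1–B7, B3–B8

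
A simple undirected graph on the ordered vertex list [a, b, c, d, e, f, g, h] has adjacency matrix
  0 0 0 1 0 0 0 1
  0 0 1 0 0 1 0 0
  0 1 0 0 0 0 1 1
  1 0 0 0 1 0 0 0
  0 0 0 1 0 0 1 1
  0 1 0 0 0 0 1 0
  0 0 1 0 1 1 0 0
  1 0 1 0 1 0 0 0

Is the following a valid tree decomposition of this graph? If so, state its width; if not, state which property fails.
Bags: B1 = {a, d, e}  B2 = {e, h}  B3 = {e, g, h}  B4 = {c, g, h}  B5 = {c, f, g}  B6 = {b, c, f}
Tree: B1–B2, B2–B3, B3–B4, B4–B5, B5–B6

No — edge (a,h) lies in no bag.

A tree decomposition must satisfy three properties: every vertex lies in some bag; for every edge, both endpoints lie together in some bag; and for every vertex, the bags containing it form a connected subtree. Here edge (a,h) lies in no bag, so the decomposition is invalid.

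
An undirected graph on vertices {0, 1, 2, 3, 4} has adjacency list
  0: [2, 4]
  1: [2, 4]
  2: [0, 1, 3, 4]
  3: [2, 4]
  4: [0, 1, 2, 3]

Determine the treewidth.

A width-2 tree decomposition is:
Bags: B1 = {2, 3, 4}  B2 = {0, 2, 4}  B3 = {1, 2, 4}
Tree: B1–B2, B1–B3
The largest bag has 3 vertices, giving width 2; this decomposition certifies tw(G) ≤ 2. Conversely, {0, 2, 4} is a clique of size 3, and the vertices of any clique must share a bag in every tree decomposition; so some bag has ≥ 3 vertices and tw(G) ≥ 2. Hence tw(G) = 2 exactly.

2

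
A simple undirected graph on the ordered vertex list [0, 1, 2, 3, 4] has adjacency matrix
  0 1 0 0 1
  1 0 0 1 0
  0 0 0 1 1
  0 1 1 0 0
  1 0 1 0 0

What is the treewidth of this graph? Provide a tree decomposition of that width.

Treewidth 2.
One optimal decomposition is:
Bags: B1 = {0, 1, 4}  B2 = {1, 3, 4}  B3 = {2, 3, 4}
Tree: B1–B2, B2–B3

Each bag holds 3 vertices, so the decomposition has width 2, which upper-bounds the treewidth. The edges 4–0–1–3–2–4 form a cycle, so G is not a tree and its treewidth is at least 2. Therefore the treewidth is 2.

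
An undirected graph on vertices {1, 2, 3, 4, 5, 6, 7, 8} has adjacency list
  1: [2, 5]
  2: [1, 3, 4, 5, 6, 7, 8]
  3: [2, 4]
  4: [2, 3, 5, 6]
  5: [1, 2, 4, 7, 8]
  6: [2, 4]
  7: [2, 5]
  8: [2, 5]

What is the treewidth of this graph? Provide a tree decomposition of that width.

Each bag holds 3 vertices, so the decomposition has width 2, which upper-bounds the treewidth. For the lower bound, the 3 vertices {2, 3, 4} are pairwise adjacent, and any tree decomposition puts a clique entirely inside one bag — forcing width ≥ 2. The upper and lower bounds meet at 2, so that is the treewidth.

Treewidth 2.
One optimal decomposition is:
Bags: B1 = {2, 5, 8}  B2 = {2, 5, 7}  B3 = {2, 4, 5}  B4 = {1, 2, 5}  B5 = {2, 3, 4}  B6 = {2, 4, 6}
Tree: B1–B2, B2–B3, B2–B4, B3–B5, B3–B6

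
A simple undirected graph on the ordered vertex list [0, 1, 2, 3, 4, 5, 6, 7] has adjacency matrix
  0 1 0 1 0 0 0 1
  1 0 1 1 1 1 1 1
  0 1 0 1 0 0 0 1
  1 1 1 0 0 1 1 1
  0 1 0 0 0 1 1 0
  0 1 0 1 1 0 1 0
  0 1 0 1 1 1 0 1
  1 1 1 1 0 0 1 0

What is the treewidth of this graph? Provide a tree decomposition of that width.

Each bag holds 4 vertices, so the decomposition has width 3, which upper-bounds the treewidth. Conversely, {1, 3, 5, 6} is a clique of size 4, and the vertices of any clique must share a bag in every tree decomposition; so some bag has ≥ 4 vertices and tw(G) ≥ 3. Hence tw(G) = 3 exactly.

Treewidth 3.
One such decomposition:
Bags: B1 = {1, 3, 5, 6}  B2 = {1, 4, 5, 6}  B3 = {1, 3, 6, 7}  B4 = {1, 2, 3, 7}  B5 = {0, 1, 3, 7}
Tree: B1–B2, B1–B3, B3–B4, B4–B5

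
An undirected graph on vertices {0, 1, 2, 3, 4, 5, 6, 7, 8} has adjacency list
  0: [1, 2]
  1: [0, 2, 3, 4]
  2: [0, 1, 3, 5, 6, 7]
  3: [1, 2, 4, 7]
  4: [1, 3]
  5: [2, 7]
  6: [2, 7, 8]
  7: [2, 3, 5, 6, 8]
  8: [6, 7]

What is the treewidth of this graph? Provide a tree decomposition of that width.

The largest bag has 3 vertices, giving width 2; this decomposition certifies tw(G) ≤ 2. For the lower bound, the 3 vertices {6, 7, 8} are pairwise adjacent, and any tree decomposition puts a clique entirely inside one bag — forcing width ≥ 2. Combining the bounds, tw(G) = 2.

Treewidth 2.
One such decomposition:
Bags: B1 = {2, 3, 7}  B2 = {1, 2, 3}  B3 = {2, 6, 7}  B4 = {1, 3, 4}  B5 = {6, 7, 8}  B6 = {0, 1, 2}  B7 = {2, 5, 7}
Tree: B1–B2, B1–B3, B2–B4, B3–B5, B2–B6, B1–B7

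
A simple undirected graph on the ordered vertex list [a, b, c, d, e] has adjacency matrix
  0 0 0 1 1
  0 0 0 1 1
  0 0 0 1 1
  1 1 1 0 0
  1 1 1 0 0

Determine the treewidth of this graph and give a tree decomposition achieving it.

Treewidth 2.
Bags: B1 = {b, d, e}  B2 = {a, d, e}  B3 = {c, d, e}
Tree: B1–B2, B2–B3

Every bag has size at most 3, so the width is 3 − 1 = 2 and tw(G) ≤ 2. Since b–d–a–e–b is a cycle in G, G is not acyclic. Forests are exactly the graphs of treewidth ≤ 1, so tw(G) ≥ 2. Hence tw(G) = 2 exactly.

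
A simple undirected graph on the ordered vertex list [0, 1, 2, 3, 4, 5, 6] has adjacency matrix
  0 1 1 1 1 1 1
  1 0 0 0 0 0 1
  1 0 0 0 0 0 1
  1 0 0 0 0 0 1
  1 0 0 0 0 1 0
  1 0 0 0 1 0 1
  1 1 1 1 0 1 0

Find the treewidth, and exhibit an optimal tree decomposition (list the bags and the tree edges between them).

Treewidth 2.
Bags: B1 = {0, 4, 5}  B2 = {0, 5, 6}  B3 = {0, 2, 6}  B4 = {0, 3, 6}  B5 = {0, 1, 6}
Tree: B1–B2, B2–B3, B3–B4, B3–B5

The largest bag has 3 vertices, giving width 2; this decomposition certifies tw(G) ≤ 2. Conversely, {0, 4, 5} is a clique of size 3, and the vertices of any clique must share a bag in every tree decomposition; so some bag has ≥ 3 vertices and tw(G) ≥ 2. Hence tw(G) = 2 exactly.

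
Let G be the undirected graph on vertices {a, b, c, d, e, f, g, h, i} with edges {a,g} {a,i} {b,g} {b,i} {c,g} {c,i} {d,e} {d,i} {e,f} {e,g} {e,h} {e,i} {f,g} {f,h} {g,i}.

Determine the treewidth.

2

A width-2 tree decomposition is:
Bags: B1 = {a, g, i}  B2 = {c, g, i}  B3 = {e, g, i}  B4 = {b, g, i}  B5 = {e, f, g}  B6 = {d, e, i}  B7 = {e, f, h}
Tree: B1–B2, B1–B3, B2–B4, B3–B5, B3–B6, B5–B7
Each bag holds 3 vertices, so the decomposition has width 2, which upper-bounds the treewidth. Conversely, {d, e, i} is a clique of size 3, and the vertices of any clique must share a bag in every tree decomposition; so some bag has ≥ 3 vertices and tw(G) ≥ 2. Hence tw(G) = 2 exactly.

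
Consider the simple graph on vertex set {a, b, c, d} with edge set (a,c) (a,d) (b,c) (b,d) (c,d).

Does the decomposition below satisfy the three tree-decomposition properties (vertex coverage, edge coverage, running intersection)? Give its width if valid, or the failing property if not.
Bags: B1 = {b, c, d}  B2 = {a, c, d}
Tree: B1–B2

Yes; width 2.

Checking the three conditions: (i) the bags cover all of {a, b, c, d}; (ii) for each edge, some bag contains both endpoints; (iii) the bags containing any fixed vertex form a subtree. All hold, so the decomposition is valid with width 3 − 1 = 2.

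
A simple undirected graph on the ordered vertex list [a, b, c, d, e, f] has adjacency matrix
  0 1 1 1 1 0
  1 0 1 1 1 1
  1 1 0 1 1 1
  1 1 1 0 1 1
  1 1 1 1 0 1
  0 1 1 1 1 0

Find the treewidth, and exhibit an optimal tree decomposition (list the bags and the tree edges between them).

Every bag has size at most 5, so the width is 5 − 1 = 4 and tw(G) ≤ 4. For the lower bound, the 5 vertices {b, c, d, e, f} are pairwise adjacent, and any tree decomposition puts a clique entirely inside one bag — forcing width ≥ 4. Therefore the treewidth is 4.

Treewidth 4.
Bags: B1 = {b, c, d, e, f}  B2 = {a, b, c, d, e}
Tree: B1–B2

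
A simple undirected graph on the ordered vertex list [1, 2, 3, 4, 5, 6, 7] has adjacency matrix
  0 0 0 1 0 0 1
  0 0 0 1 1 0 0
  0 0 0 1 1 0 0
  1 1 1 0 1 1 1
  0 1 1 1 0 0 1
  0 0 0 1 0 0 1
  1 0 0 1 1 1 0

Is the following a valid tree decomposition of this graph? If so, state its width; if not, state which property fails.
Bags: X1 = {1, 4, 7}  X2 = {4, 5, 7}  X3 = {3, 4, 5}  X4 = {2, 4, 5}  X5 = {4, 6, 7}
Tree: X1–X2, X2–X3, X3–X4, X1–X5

Vertex coverage: the bags together contain {1, 2, 3, 4, 5, 6, 7}, the full vertex set. Edge coverage: each edge of G has both endpoints in at least one bag. Running intersection: for every vertex, the bags containing it form a connected subtree. All three properties hold, so this is a valid tree decomposition of width max|bag| − 1 = 2, and hence tw(G) ≤ 2.

Yes; width 2.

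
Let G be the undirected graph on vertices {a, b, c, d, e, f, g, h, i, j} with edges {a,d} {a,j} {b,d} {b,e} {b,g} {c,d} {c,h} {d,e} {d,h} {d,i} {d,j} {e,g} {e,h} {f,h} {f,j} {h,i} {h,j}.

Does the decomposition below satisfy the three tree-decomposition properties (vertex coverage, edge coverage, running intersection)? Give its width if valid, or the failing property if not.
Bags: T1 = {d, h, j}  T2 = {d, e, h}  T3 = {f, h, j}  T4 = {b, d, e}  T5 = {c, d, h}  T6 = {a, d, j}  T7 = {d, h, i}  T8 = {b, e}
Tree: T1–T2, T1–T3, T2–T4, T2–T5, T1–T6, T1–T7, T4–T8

No — vertex g appears in no bag.

A tree decomposition must satisfy three properties: every vertex lies in some bag; for every edge, both endpoints lie together in some bag; and for every vertex, the bags containing it form a connected subtree. Here vertex g appears in no bag, so the decomposition is invalid.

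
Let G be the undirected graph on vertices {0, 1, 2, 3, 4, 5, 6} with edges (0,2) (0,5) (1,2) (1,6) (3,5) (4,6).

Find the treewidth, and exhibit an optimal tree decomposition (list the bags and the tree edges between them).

Every bag has size at most 2, so the width is 2 − 1 = 1 and tw(G) ≤ 1. Any graph with an edge has treewidth ≥ 1, and G has the edge 4–6. The upper and lower bounds meet at 1, so that is the treewidth.

Treewidth 1.
Bags: B1 = {4, 6}  B2 = {1, 6}  B3 = {1, 2}  B4 = {0, 2}  B5 = {0, 5}  B6 = {3, 5}
Tree: B1–B2, B2–B3, B3–B4, B4–B5, B5–B6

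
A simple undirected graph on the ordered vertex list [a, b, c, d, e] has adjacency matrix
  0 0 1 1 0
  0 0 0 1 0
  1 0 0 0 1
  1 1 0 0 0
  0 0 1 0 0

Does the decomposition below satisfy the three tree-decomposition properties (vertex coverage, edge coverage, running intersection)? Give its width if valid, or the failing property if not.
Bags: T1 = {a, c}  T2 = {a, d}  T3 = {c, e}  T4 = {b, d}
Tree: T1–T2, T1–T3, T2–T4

Every vertex of G appears in some bag (union = {a, b, c, d, e}); every edge is covered by a bag; and for each vertex v the set of bags containing v is connected in the bag tree. The decomposition is therefore valid. The largest bag has 2 vertices, so the width is 1.

Yes; width 1.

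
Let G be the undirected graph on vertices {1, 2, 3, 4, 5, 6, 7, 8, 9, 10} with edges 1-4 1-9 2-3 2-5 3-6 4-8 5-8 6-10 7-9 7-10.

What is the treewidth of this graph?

A width-2 tree decomposition is:
Bags: B1 = {1, 4, 8}  B2 = {1, 8, 9}  B3 = {7, 8, 9}  B4 = {7, 8, 10}  B5 = {6, 8, 10}  B6 = {3, 6, 8}  B7 = {2, 3, 8}  B8 = {2, 5, 8}
Tree: B1–B2, B2–B3, B3–B4, B4–B5, B5–B6, B6–B7, B7–B8
Each bag holds 3 vertices, so the decomposition has width 2, which upper-bounds the treewidth. The edges 8–4–1–9–7–10–6–3–2–5–8 form a cycle, so G is not a tree and its treewidth is at least 2. Therefore the treewidth is 2.

2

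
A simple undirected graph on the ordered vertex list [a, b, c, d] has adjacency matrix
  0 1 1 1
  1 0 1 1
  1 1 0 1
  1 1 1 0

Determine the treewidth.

3

A width-3 tree decomposition is:
Bags: B1 = {a, b, c, d}
Tree: (single bag)
With just one bag of size 4, the width is 4 − 1 = 3, so tw(G) ≤ 3. Conversely, {a, b, c, d} is a clique of size 4, and the vertices of any clique must share a bag in every tree decomposition; so some bag has ≥ 4 vertices and tw(G) ≥ 3. The upper and lower bounds meet at 3, so that is the treewidth.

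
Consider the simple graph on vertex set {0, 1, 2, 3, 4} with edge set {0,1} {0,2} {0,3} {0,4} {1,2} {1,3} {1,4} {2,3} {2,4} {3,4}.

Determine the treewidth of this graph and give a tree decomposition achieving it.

With just one bag of size 5, the width is 5 − 1 = 4, so tw(G) ≤ 4. Conversely, {0, 1, 2, 3, 4} is a clique of size 5, and the vertices of any clique must share a bag in every tree decomposition; so some bag has ≥ 5 vertices and tw(G) ≥ 4. Combining the bounds, tw(G) = 4.

Treewidth 4.
One optimal decomposition is:
Bags: B1 = {0, 1, 2, 3, 4}
Tree: (single bag)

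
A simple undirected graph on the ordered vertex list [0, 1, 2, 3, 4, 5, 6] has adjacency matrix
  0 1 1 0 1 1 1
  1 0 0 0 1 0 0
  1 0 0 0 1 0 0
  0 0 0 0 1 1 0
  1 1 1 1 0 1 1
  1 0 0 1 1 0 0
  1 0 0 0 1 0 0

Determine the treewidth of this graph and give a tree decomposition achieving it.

Treewidth 2.
One such decomposition:
Bags: B1 = {0, 1, 4}  B2 = {0, 2, 4}  B3 = {0, 4, 6}  B4 = {0, 4, 5}  B5 = {3, 4, 5}
Tree: B1–B2, B2–B3, B2–B4, B4–B5

The largest bag has 3 vertices, giving width 2; this decomposition certifies tw(G) ≤ 2. For the lower bound, the 3 vertices {0, 1, 4} are pairwise adjacent, and any tree decomposition puts a clique entirely inside one bag — forcing width ≥ 2. Therefore the treewidth is 2.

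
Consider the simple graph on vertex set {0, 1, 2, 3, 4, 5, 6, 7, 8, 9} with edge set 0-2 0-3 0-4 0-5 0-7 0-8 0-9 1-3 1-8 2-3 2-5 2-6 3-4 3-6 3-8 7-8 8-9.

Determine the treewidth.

2

A width-2 tree decomposition is:
Bags: B1 = {0, 3, 8}  B2 = {0, 2, 3}  B3 = {2, 3, 6}  B4 = {1, 3, 8}  B5 = {0, 8, 9}  B6 = {0, 7, 8}  B7 = {0, 2, 5}  B8 = {0, 3, 4}
Tree: B1–B2, B2–B3, B1–B4, B1–B5, B1–B6, B2–B7, B1–B8
Every bag has size at most 3, so the width is 3 − 1 = 2 and tw(G) ≤ 2. Conversely, {0, 8, 9} is a clique of size 3, and the vertices of any clique must share a bag in every tree decomposition; so some bag has ≥ 3 vertices and tw(G) ≥ 2. Hence tw(G) = 2 exactly.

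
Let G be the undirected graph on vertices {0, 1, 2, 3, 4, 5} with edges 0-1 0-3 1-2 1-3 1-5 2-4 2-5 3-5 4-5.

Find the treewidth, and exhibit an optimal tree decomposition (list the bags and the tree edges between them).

Treewidth 2.
One such decomposition:
Bags: B1 = {1, 3, 5}  B2 = {0, 1, 3}  B3 = {1, 2, 5}  B4 = {2, 4, 5}
Tree: B1–B2, B1–B3, B3–B4

Each bag holds 3 vertices, so the decomposition has width 2, which upper-bounds the treewidth. On the other hand G contains the 3-clique {1, 2, 5}. A clique must lie in a single bag of any decomposition, so no decomposition can have width below 2. Therefore the treewidth is 2.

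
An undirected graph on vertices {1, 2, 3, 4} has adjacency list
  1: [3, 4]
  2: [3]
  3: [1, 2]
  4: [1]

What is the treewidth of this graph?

1

A width-1 tree decomposition is:
Bags: B1 = {2, 3}  B2 = {1, 3}  B3 = {1, 4}
Tree: B1–B2, B2–B3
The largest bag has 2 vertices, giving width 1; this decomposition certifies tw(G) ≤ 1. Since G has at least one edge (e.g. 2–3), it is not an edgeless graph, so tw(G) ≥ 1. Hence tw(G) = 1 exactly.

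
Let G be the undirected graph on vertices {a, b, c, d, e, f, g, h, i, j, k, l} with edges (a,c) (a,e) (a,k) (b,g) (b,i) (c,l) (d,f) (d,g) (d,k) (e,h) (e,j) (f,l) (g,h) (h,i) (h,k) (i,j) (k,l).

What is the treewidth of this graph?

3

A width-3 tree decomposition is:
Bags: B1 = {a, c, f, l}  B2 = {a, f, k, l}  B3 = {a, d, f, k}  B4 = {a, d, e, k}  B5 = {d, e, h, k}  B6 = {d, e, g, h}  B7 = {e, g, h, j}  B8 = {g, h, i, j}  B9 = {b, g, i, j}
Tree: B1–B2, B2–B3, B3–B4, B4–B5, B5–B6, B6–B7, B7–B8, B8–B9
Every bag has size at most 4, so the width is 4 − 1 = 3 and tw(G) ≤ 3. For the lower bound: the 4 vertex sets {c,f,l}, {a}, {k}, {d,e,g,h} are disjoint, each induces a connected subgraph, and every pair is joined by at least one edge of G. Contracting each set to a single vertex therefore yields K_{4} as a minor, and since treewidth is minor-monotone, tw(G) ≥ tw(K_{4}) = 3. Therefore the treewidth is 3.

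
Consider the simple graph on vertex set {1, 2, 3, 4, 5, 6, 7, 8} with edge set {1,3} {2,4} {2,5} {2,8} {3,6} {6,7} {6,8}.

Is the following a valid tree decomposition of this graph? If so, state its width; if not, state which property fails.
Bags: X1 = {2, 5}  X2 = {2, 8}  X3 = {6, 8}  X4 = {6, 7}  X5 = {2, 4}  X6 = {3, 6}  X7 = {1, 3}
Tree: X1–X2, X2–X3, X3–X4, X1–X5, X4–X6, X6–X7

Every vertex of G appears in some bag (union = {1, 2, 3, 4, 5, 6, 7, 8}); every edge is covered by a bag; and for each vertex v the set of bags containing v is connected in the bag tree. The decomposition is therefore valid. The largest bag has 2 vertices, so the width is 1.

Yes; width 1.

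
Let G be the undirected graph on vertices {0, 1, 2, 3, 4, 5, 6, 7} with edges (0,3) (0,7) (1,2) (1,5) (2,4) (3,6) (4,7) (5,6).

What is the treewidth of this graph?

2

A width-2 tree decomposition is:
Bags: B1 = {1, 5, 6}  B2 = {1, 2, 6}  B3 = {2, 4, 6}  B4 = {4, 6, 7}  B5 = {0, 6, 7}  B6 = {0, 3, 6}
Tree: B1–B2, B2–B3, B3–B4, B4–B5, B5–B6
Each bag holds 3 vertices, so the decomposition has width 2, which upper-bounds the treewidth. The edges 6–5–1–2–4–7–0–3–6 form a cycle, so G is not a tree and its treewidth is at least 2. Therefore the treewidth is 2.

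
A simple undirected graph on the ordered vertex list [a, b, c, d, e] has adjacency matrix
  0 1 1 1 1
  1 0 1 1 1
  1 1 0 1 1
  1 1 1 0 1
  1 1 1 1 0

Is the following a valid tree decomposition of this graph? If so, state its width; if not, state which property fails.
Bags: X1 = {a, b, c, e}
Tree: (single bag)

A tree decomposition must satisfy three properties: every vertex lies in some bag; for every edge, both endpoints lie together in some bag; and for every vertex, the bags containing it form a connected subtree. Here vertex d appears in no bag, so the decomposition is invalid.

No — vertex d appears in no bag.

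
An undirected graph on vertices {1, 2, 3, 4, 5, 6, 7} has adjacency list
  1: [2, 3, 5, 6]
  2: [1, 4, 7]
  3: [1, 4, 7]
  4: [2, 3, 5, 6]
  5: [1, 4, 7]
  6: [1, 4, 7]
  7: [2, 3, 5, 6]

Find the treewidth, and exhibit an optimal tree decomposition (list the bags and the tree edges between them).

Treewidth 3.
One such decomposition:
Bags: B1 = {1, 3, 4, 7}  B2 = {1, 4, 5, 7}  B3 = {1, 2, 4, 7}  B4 = {1, 4, 6, 7}
Tree: B1–B2, B2–B3, B3–B4

Every bag has size at most 4, so the width is 4 − 1 = 3 and tw(G) ≤ 3. For the lower bound: the 4 vertex sets {1,3}, {5,7}, {4}, {2} are disjoint, each induces a connected subgraph, and every pair is joined by at least one edge of G. Contracting each set to a single vertex therefore yields K_{4} as a minor, and since treewidth is minor-monotone, tw(G) ≥ tw(K_{4}) = 3. Hence tw(G) = 3 exactly.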